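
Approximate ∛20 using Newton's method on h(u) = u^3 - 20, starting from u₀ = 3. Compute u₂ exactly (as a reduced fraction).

301027/110889

h'(u) = 3u^2.
h(3) = 7, h'(3) = 27, so u₁ = 3 - 7/27 = 74/27.
h(74/27) = 11564/19683, h'(74/27) = 5476/243, so u₂ = (74/27) - (11564/19683)/(5476/243) = 301027/110889.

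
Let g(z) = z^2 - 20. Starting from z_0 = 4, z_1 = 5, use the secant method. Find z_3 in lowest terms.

76/17

g(4) = -4, g(5) = 5. z_2 = 5 - 5·(5 - 4)/(5 - (-4)) = 40/9.
g(5) = 5, g(40/9) = -20/81. z_3 = (40/9) - (-20/81)·((40/9) - 5)/((-20/81) - 5) = 76/17.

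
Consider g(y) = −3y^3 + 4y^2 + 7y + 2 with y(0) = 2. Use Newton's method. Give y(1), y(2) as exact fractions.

g'(y) = −9y^2 + 8y + 7.
g(2) = 8, g'(2) = −13, so y(1) = 2 − 8/(−13) = 34/13.
g(34/13) = −13184/2197, g'(34/13) = −5685/169, so y(2) = (34/13) − (−13184/2197)/(−5685/169) = 180106/73905.

y(1) = 34/13, y(2) = 180106/73905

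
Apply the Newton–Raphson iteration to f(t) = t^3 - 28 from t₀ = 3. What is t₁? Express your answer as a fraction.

f'(t) = 3t^2.
f(3) = -1, f'(3) = 27, so t₁ = 3 - (-1)/27 = 82/27.

82/27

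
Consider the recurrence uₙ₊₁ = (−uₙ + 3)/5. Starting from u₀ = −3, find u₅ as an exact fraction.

u₁ = (−(−3) + 3)/5 = 6/5.
u₂ = (−(6/5) + 3)/5 = 9/25.
u₃ = (−(9/25) + 3)/5 = 66/125.
u₄ = (−(66/125) + 3)/5 = 309/625.
u₅ = (−(309/625) + 3)/5 = 1566/3125.

1566/3125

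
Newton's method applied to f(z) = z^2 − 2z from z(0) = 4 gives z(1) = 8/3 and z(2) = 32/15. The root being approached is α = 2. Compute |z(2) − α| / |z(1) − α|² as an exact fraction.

z(1) − α = 8/3 − 2 = 2/3, so |z(1) − α| = 2/3.
z(2) − α = 32/15 − 2 = 2/15, so |z(2) − α| = 2/15.
|z(1) − α|² = 4/9.
Ratio = (2/15) / (4/9) = 3/10.

3/10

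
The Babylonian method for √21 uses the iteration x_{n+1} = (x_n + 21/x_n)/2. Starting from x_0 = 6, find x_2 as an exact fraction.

697/152

x_1 = (6 + 21/6)/2 = 19/4.
x_2 = (19/4 + 21/(19/4))/2 = 697/152.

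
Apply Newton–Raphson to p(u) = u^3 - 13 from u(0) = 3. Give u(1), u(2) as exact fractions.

p'(u) = 3u^2.
p(3) = 14, p'(3) = 27, so u(1) = 3 - 14/27 = 67/27.
p(67/27) = 44884/19683, p'(67/27) = 4489/243, so u(2) = (67/27) - (44884/19683)/(4489/243) = 857405/363609.

u(1) = 67/27, u(2) = 857405/363609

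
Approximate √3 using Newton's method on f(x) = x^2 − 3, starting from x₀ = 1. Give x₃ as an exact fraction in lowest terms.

f'(x) = 2x.
f(1) = −2, f'(1) = 2, so x₁ = 1 − (−2)/2 = 2.
f(2) = 1, f'(2) = 4, so x₂ = 2 − 1/4 = 7/4.
f(7/4) = 1/16, f'(7/4) = 7/2, so x₃ = (7/4) − (1/16)/(7/2) = 97/56.

97/56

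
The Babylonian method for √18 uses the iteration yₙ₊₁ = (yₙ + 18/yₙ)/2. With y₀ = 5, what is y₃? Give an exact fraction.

y₁ = (5 + 18/5)/2 = 43/10.
y₂ = (43/10 + 18/(43/10))/2 = 3649/860.
y₃ = (3649/860 + 18/(3649/860))/2 = 26628001/6276280.

26628001/6276280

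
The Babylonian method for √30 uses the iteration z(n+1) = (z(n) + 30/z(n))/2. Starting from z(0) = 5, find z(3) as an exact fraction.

z(1) = (5 + 30/5)/2 = 11/2.
z(2) = (11/2 + 30/(11/2))/2 = 241/44.
z(3) = (241/44 + 30/(241/44))/2 = 116161/21208.

116161/21208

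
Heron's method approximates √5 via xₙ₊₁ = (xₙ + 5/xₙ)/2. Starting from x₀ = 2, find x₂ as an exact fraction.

161/72

x₁ = (2 + 5/2)/2 = 9/4.
x₂ = (9/4 + 5/(9/4))/2 = 161/72.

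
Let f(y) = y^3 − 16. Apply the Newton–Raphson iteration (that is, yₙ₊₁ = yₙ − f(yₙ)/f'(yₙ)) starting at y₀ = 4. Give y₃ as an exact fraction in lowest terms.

f'(y) = 3y^2.
f(4) = 48, f'(4) = 48, so y₁ = 4 − 48/48 = 3.
f(3) = 11, f'(3) = 27, so y₂ = 3 − 11/27 = 70/27.
f(70/27) = 28072/19683, f'(70/27) = 4900/243, so y₃ = (70/27) − (28072/19683)/(4900/243) = 250232/99225.

250232/99225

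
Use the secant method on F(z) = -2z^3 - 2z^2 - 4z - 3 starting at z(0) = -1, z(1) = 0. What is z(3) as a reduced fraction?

-24/29

F(-1) = 1, F(0) = -3. z(2) = 0 - (-3)·(0 - (-1))/((-3) - 1) = -3/4.
F(0) = -3, F(-3/4) = -9/32. z(3) = (-3/4) - (-9/32)·((-3/4) - 0)/((-9/32) - (-3)) = -24/29.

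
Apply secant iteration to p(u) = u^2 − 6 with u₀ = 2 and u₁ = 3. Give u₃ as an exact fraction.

p(2) = −2, p(3) = 3. u₂ = 3 − 3·(3 − 2)/(3 − (−2)) = 12/5.
p(3) = 3, p(12/5) = −6/25. u₃ = (12/5) − (−6/25)·((12/5) − 3)/((−6/25) − 3) = 22/9.

22/9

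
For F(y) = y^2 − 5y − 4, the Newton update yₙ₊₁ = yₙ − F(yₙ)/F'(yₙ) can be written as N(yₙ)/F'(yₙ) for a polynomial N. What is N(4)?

F'(y) = 2y − 5.
N(y) = y·F'(y) − F(y) = y·(2y − 5) − (y^2 − 5y − 4) = y^2 + 4.
N(4) = 20.

20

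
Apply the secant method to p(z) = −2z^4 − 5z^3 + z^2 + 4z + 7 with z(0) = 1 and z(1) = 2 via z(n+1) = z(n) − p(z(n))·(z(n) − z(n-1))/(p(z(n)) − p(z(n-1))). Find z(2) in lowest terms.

p(1) = 5, p(2) = −53. z(2) = 2 − (−53)·(2 − 1)/((−53) − 5) = 63/58.

63/58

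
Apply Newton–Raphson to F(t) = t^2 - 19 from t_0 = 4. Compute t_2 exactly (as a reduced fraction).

2441/560

F'(t) = 2t.
F(4) = -3, F'(4) = 8, so t_1 = 4 - (-3)/8 = 35/8.
F(35/8) = 9/64, F'(35/8) = 35/4, so t_2 = (35/8) - (9/64)/(35/4) = 2441/560.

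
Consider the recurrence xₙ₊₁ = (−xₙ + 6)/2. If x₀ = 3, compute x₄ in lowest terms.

x₁ = (−3 + 6)/2 = 3/2.
x₂ = (−(3/2) + 6)/2 = 9/4.
x₃ = (−(9/4) + 6)/2 = 15/8.
x₄ = (−(15/8) + 6)/2 = 33/16.

33/16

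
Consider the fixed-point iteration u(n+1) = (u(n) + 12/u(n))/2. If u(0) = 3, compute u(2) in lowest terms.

97/28

u(1) = (3 + 12/3)/2 = 7/2.
u(2) = (7/2 + 12/(7/2))/2 = 97/28.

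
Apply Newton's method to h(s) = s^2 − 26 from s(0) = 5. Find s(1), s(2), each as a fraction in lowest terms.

h'(s) = 2s.
h(5) = −1, h'(5) = 10, so s(1) = 5 − (−1)/10 = 51/10.
h(51/10) = 1/100, h'(51/10) = 51/5, so s(2) = (51/10) − (1/100)/(51/5) = 5201/1020.

s(1) = 51/10, s(2) = 5201/1020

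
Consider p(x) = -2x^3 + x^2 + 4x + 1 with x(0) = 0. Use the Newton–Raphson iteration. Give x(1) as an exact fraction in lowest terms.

-1/4

p'(x) = -6x^2 + 2x + 4.
p(0) = 1, p'(0) = 4, so x(1) = 0 - 1/4 = -1/4.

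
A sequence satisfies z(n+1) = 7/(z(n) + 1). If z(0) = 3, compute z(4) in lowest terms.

z(1) = 7/(3 + 1) = 7/4.
z(2) = 7/(7/4 + 1) = 28/11.
z(3) = 7/(28/11 + 1) = 77/39.
z(4) = 7/(77/39 + 1) = 273/116.

273/116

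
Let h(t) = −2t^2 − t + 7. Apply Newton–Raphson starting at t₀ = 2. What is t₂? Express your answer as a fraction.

113/69

h'(t) = −4t − 1.
h(2) = −3, h'(2) = −9, so t₁ = 2 − (−3)/(−9) = 5/3.
h(5/3) = −2/9, h'(5/3) = −23/3, so t₂ = (5/3) − (−2/9)/(−23/3) = 113/69.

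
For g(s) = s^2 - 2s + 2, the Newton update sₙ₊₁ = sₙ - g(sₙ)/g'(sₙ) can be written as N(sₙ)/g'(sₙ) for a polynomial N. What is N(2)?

g'(s) = 2s - 2.
N(s) = s·g'(s) - g(s) = s·(2s - 2) - (s^2 - 2s + 2) = s^2 - 2.
N(2) = 2.

2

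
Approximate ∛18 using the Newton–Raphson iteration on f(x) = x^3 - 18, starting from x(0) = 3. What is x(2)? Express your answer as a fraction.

f'(x) = 3x^2.
f(3) = 9, f'(3) = 27, so x(1) = 3 - 9/27 = 8/3.
f(8/3) = 26/27, f'(8/3) = 64/3, so x(2) = (8/3) - (26/27)/(64/3) = 755/288.

755/288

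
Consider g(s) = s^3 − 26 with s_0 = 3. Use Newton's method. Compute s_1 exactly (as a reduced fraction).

80/27

g'(s) = 3s^2.
g(3) = 1, g'(3) = 27, so s_1 = 3 − 1/27 = 80/27.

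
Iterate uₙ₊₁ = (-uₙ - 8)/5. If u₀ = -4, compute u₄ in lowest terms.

-836/625

u₁ = (-(-4) - 8)/5 = -4/5.
u₂ = (-(-4/5) - 8)/5 = -36/25.
u₃ = (-(-36/25) - 8)/5 = -164/125.
u₄ = (-(-164/125) - 8)/5 = -836/625.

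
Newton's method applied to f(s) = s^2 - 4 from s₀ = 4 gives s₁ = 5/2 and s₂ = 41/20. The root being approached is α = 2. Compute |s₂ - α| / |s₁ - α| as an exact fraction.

1/10

s₁ - α = 5/2 - 2 = 1/2, so |s₁ - α| = 1/2.
s₂ - α = 41/20 - 2 = 1/20, so |s₂ - α| = 1/20.
Ratio = (1/20) / (1/2) = 1/10.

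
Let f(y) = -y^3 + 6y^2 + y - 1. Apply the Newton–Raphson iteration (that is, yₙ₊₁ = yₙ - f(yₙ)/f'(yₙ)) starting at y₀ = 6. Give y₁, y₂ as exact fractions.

f'(y) = -3y^2 + 12y + 1.
f(6) = 5, f'(6) = -35, so y₁ = 6 - 5/(-35) = 43/7.
f(43/7) = -85/343, f'(43/7) = -1886/49, so y₂ = (43/7) - (-85/343)/(-1886/49) = 81013/13202.

y₁ = 43/7, y₂ = 81013/13202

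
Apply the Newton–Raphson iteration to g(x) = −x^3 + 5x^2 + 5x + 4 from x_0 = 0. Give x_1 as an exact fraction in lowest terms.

−4/5

g'(x) = −3x^2 + 10x + 5.
g(0) = 4, g'(0) = 5, so x_1 = 0 − 4/5 = −4/5.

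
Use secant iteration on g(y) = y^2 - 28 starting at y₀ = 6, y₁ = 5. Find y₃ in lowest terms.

g(6) = 8, g(5) = -3. y₂ = 5 - (-3)·(5 - 6)/((-3) - 8) = 58/11.
g(5) = -3, g(58/11) = -24/121. y₃ = (58/11) - (-24/121)·((58/11) - 5)/((-24/121) - (-3)) = 598/113.

598/113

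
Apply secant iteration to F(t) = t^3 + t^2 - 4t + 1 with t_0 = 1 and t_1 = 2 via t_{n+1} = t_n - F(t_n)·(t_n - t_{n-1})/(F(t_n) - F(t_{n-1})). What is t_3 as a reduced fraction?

F(1) = -1, F(2) = 5. t_2 = 2 - 5·(2 - 1)/(5 - (-1)) = 7/6.
F(2) = 5, F(7/6) = -155/216. t_3 = (7/6) - (-155/216)·((7/6) - 2)/((-155/216) - 5) = 314/247.

314/247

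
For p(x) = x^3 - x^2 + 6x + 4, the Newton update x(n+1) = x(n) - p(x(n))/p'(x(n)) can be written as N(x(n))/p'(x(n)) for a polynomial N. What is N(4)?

p'(x) = 3x^2 - 2x + 6.
N(x) = x·p'(x) - p(x) = x·(3x^2 - 2x + 6) - (x^3 - x^2 + 6x + 4) = 2x^3 - x^2 - 4.
N(4) = 108.

108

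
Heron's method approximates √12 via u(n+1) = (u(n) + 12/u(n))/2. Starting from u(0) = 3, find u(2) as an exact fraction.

97/28

u(1) = (3 + 12/3)/2 = 7/2.
u(2) = (7/2 + 12/(7/2))/2 = 97/28.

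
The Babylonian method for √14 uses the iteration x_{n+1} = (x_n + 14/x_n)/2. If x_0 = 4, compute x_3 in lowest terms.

403201/107760

x_1 = (4 + 14/4)/2 = 15/4.
x_2 = (15/4 + 14/(15/4))/2 = 449/120.
x_3 = (449/120 + 14/(449/120))/2 = 403201/107760.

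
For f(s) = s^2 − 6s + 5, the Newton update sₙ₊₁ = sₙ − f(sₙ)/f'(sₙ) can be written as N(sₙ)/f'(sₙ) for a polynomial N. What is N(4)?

f'(s) = 2s − 6.
N(s) = s·f'(s) − f(s) = s·(2s − 6) − (s^2 − 6s + 5) = s^2 − 5.
N(4) = 11.

11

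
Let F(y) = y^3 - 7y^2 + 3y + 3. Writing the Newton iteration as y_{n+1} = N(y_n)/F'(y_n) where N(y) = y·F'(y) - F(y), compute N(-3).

-120

F'(y) = 3y^2 - 14y + 3.
N(y) = y·F'(y) - F(y) = y·(3y^2 - 14y + 3) - (y^3 - 7y^2 + 3y + 3) = 2y^3 - 7y^2 - 3.
N(-3) = -120.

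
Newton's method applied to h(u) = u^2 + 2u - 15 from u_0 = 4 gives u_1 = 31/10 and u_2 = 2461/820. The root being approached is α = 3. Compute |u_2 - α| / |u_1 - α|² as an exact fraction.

5/41

u_1 - α = 31/10 - 3 = 1/10, so |u_1 - α| = 1/10.
u_2 - α = 2461/820 - 3 = 1/820, so |u_2 - α| = 1/820.
|u_1 - α|² = 1/100.
Ratio = (1/820) / (1/100) = 5/41.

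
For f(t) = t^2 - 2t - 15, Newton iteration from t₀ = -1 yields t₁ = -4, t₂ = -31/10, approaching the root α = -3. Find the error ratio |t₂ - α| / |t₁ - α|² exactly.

1/10

t₁ - α = -4 - (-3) = -4 + 3 = -1, so |t₁ - α| = 1.
t₂ - α = -31/10 - (-3) = -31/10 + 3 = -1/10, so |t₂ - α| = 1/10.
|t₁ - α|² = 1.
Ratio = (1/10) / 1 = 1/10.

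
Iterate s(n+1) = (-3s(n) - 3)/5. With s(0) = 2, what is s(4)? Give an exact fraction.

-42/625

s(1) = (-3·2 - 3)/5 = -9/5.
s(2) = (-3·(-9/5) - 3)/5 = 12/25.
s(3) = (-3·(12/25) - 3)/5 = -111/125.
s(4) = (-3·(-111/125) - 3)/5 = -42/625.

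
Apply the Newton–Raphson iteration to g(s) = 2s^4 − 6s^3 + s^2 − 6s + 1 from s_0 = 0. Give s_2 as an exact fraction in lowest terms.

g'(s) = 8s^3 − 18s^2 + 2s − 6.
g(0) = 1, g'(0) = −6, so s_1 = 0 − 1/(−6) = 1/6.
g(1/6) = 1/648, g'(1/6) = −331/54, so s_2 = (1/6) − (1/648)/(−331/54) = 221/1324.

221/1324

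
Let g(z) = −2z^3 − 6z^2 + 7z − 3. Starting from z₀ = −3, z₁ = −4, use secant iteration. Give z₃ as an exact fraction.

−100083/25177

g(−3) = −24, g(−4) = 1. z₂ = (−4) − 1·((−4) − (−3))/(1 − (−24)) = −99/25.
g(−4) = 1, g(−99/25) = −9552/15625. z₃ = (−99/25) − (−9552/15625)·((−99/25) − (−4))/((−9552/15625) − 1) = −100083/25177.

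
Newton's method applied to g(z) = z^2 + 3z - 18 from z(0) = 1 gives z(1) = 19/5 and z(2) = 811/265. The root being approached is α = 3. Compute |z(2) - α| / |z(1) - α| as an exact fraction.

4/53

z(1) - α = 19/5 - 3 = 4/5, so |z(1) - α| = 4/5.
z(2) - α = 811/265 - 3 = 16/265, so |z(2) - α| = 16/265.
Ratio = (16/265) / (4/5) = 4/53.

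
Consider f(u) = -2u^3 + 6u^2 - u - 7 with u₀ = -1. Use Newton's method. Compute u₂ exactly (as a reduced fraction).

-14373/16207

f'(u) = -6u^2 + 12u - 1.
f(-1) = 2, f'(-1) = -19, so u₁ = (-1) - 2/(-19) = -17/19.
f(-17/19) = 896/6859, f'(-17/19) = -5971/361, so u₂ = (-17/19) - (896/6859)/(-5971/361) = -14373/16207.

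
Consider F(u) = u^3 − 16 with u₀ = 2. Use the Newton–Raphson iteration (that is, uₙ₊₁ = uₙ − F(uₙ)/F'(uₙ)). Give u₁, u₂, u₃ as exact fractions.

F'(u) = 3u^2.
F(2) = −8, F'(2) = 12, so u₁ = 2 − (−8)/12 = 8/3.
F(8/3) = 80/27, F'(8/3) = 64/3, so u₂ = (8/3) − (80/27)/(64/3) = 91/36.
F(91/36) = 7075/46656, F'(91/36) = 8281/432, so u₃ = (91/36) − (7075/46656)/(8281/432) = 1126819/447174.

u₁ = 8/3, u₂ = 91/36, u₃ = 1126819/447174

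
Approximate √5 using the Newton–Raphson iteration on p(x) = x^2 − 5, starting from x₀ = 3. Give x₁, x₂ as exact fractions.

p'(x) = 2x.
p(3) = 4, p'(3) = 6, so x₁ = 3 − 4/6 = 7/3.
p(7/3) = 4/9, p'(7/3) = 14/3, so x₂ = (7/3) − (4/9)/(14/3) = 47/21.

x₁ = 7/3, x₂ = 47/21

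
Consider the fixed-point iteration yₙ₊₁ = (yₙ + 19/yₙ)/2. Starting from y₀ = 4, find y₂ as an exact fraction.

2441/560

y₁ = (4 + 19/4)/2 = 35/8.
y₂ = (35/8 + 19/(35/8))/2 = 2441/560.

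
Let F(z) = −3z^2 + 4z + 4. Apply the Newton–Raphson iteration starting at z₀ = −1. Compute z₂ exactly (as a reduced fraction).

F'(z) = −6z + 4.
F(−1) = −3, F'(−1) = 10, so z₁ = (−1) − (−3)/10 = −7/10.
F(−7/10) = −27/100, F'(−7/10) = 41/5, so z₂ = (−7/10) − (−27/100)/(41/5) = −547/820.

−547/820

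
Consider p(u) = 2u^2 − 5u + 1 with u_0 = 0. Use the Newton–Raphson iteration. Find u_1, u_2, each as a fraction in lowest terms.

u_1 = 1/5, u_2 = 23/105

p'(u) = 4u − 5.
p(0) = 1, p'(0) = −5, so u_1 = 0 − 1/(−5) = 1/5.
p(1/5) = 2/25, p'(1/5) = −21/5, so u_2 = (1/5) − (2/25)/(−21/5) = 23/105.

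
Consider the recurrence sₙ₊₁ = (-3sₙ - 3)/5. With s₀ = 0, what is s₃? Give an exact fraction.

-57/125

s₁ = (-3·0 - 3)/5 = -3/5.
s₂ = (-3·(-3/5) - 3)/5 = -6/25.
s₃ = (-3·(-6/25) - 3)/5 = -57/125.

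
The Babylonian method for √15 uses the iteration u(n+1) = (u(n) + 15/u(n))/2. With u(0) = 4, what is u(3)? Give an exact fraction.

7380481/1905632

u(1) = (4 + 15/4)/2 = 31/8.
u(2) = (31/8 + 15/(31/8))/2 = 1921/496.
u(3) = (1921/496 + 15/(1921/496))/2 = 7380481/1905632.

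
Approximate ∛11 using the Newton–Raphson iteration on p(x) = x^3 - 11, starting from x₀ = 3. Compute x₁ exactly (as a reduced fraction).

p'(x) = 3x^2.
p(3) = 16, p'(3) = 27, so x₁ = 3 - 16/27 = 65/27.

65/27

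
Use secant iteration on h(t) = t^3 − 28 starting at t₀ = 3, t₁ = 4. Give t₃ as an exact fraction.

h(3) = −1, h(4) = 36. t₂ = 4 − 36·(4 − 3)/(36 − (−1)) = 112/37.
h(4) = 36, h(112/37) = −13356/50653. t₃ = (112/37) − (−13356/50653)·((112/37) − 4)/((−13356/50653) − 36) = 12901/4252.

12901/4252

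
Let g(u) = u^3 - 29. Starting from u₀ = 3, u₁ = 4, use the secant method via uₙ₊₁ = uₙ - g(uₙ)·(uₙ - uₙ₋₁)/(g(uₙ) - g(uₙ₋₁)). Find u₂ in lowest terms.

g(3) = -2, g(4) = 35. u₂ = 4 - 35·(4 - 3)/(35 - (-2)) = 113/37.

113/37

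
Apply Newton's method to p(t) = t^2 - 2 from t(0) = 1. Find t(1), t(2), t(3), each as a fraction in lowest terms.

p'(t) = 2t.
p(1) = -1, p'(1) = 2, so t(1) = 1 - (-1)/2 = 3/2.
p(3/2) = 1/4, p'(3/2) = 3, so t(2) = (3/2) - (1/4)/3 = 17/12.
p(17/12) = 1/144, p'(17/12) = 17/6, so t(3) = (17/12) - (1/144)/(17/6) = 577/408.

t(1) = 3/2, t(2) = 17/12, t(3) = 577/408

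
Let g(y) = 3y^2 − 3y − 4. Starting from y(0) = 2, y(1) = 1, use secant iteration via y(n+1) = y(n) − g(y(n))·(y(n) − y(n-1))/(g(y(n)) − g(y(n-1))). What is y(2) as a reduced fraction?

g(2) = 2, g(1) = −4. y(2) = 1 − (−4)·(1 − 2)/((−4) − 2) = 5/3.

5/3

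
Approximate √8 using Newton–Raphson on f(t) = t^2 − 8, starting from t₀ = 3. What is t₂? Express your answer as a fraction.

577/204

f'(t) = 2t.
f(3) = 1, f'(3) = 6, so t₁ = 3 − 1/6 = 17/6.
f(17/6) = 1/36, f'(17/6) = 17/3, so t₂ = (17/6) − (1/36)/(17/3) = 577/204.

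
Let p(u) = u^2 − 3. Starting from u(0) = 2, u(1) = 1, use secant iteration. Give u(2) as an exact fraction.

5/3

p(2) = 1, p(1) = −2. u(2) = 1 − (−2)·(1 − 2)/((−2) − 1) = 5/3.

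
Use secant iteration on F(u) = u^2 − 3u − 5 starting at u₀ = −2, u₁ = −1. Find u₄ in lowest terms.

−1189/997

F(−2) = 5, F(−1) = −1. u₂ = (−1) − (−1)·((−1) − (−2))/((−1) − 5) = −7/6.
F(−1) = −1, F(−7/6) = −5/36. u₃ = (−7/6) − (−5/36)·((−7/6) − (−1))/((−5/36) − (−1)) = −37/31.
F(−7/6) = −5/36, F(−37/31) = 5/961. u₄ = (−37/31) − (5/961)·((−37/31) − (−7/6))/((5/961) − (−5/36)) = −1189/997.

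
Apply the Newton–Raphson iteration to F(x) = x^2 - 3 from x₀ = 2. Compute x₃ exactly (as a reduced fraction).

18817/10864

F'(x) = 2x.
F(2) = 1, F'(2) = 4, so x₁ = 2 - 1/4 = 7/4.
F(7/4) = 1/16, F'(7/4) = 7/2, so x₂ = (7/4) - (1/16)/(7/2) = 97/56.
F(97/56) = 1/3136, F'(97/56) = 97/28, so x₃ = (97/56) - (1/3136)/(97/28) = 18817/10864.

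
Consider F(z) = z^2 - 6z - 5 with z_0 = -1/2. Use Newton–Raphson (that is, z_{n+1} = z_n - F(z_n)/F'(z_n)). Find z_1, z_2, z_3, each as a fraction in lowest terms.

F'(z) = 2z - 6.
F(-1/2) = -7/4, F'(-1/2) = -7, so z_1 = (-1/2) - (-7/4)/(-7) = -3/4.
F(-3/4) = 1/16, F'(-3/4) = -15/2, so z_2 = (-3/4) - (1/16)/(-15/2) = -89/120.
F(-89/120) = 1/14400, F'(-89/120) = -449/60, so z_3 = (-89/120) - (1/14400)/(-449/60) = -79921/107760.

z_1 = -3/4, z_2 = -89/120, z_3 = -79921/107760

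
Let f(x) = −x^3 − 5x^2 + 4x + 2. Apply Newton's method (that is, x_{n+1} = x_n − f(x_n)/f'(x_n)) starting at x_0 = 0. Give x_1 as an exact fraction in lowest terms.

−1/2

f'(x) = −3x^2 − 10x + 4.
f(0) = 2, f'(0) = 4, so x_1 = 0 − 2/4 = −1/2.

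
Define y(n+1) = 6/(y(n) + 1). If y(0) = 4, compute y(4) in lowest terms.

y(1) = 6/(4 + 1) = 6/5.
y(2) = 6/(6/5 + 1) = 30/11.
y(3) = 6/(30/11 + 1) = 66/41.
y(4) = 6/(66/41 + 1) = 246/107.

246/107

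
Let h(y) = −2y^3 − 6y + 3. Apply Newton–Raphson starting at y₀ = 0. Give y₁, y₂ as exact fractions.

y₁ = 1/2, y₂ = 7/15

h'(y) = −6y^2 − 6.
h(0) = 3, h'(0) = −6, so y₁ = 0 − 3/(−6) = 1/2.
h(1/2) = −1/4, h'(1/2) = −15/2, so y₂ = (1/2) − (−1/4)/(−15/2) = 7/15.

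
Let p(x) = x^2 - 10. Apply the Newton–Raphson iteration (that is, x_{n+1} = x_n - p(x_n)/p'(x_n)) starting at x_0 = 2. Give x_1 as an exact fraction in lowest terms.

7/2

p'(x) = 2x.
p(2) = -6, p'(2) = 4, so x_1 = 2 - (-6)/4 = 7/2.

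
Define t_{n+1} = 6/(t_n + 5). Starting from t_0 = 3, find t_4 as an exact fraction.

t_1 = 6/(3 + 5) = 3/4.
t_2 = 6/(3/4 + 5) = 24/23.
t_3 = 6/(24/23 + 5) = 138/139.
t_4 = 6/(138/139 + 5) = 834/833.

834/833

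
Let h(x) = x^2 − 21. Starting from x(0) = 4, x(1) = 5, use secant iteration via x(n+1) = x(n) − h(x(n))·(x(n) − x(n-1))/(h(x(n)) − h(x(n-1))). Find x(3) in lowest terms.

h(4) = −5, h(5) = 4. x(2) = 5 − 4·(5 − 4)/(4 − (−5)) = 41/9.
h(5) = 4, h(41/9) = −20/81. x(3) = (41/9) − (−20/81)·((41/9) − 5)/((−20/81) − 4) = 197/43.

197/43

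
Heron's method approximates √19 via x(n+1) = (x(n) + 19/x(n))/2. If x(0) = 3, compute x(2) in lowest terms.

x(1) = (3 + 19/3)/2 = 14/3.
x(2) = (14/3 + 19/(14/3))/2 = 367/84.

367/84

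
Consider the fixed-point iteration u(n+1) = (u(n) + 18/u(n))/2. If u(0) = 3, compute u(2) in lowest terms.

u(1) = (3 + 18/3)/2 = 9/2.
u(2) = (9/2 + 18/(9/2))/2 = 17/4.

17/4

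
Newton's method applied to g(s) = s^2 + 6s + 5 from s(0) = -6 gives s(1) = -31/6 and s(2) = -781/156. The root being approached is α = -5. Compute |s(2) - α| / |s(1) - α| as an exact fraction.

s(1) - α = -31/6 - (-5) = -31/6 + 5 = -1/6, so |s(1) - α| = 1/6.
s(2) - α = -781/156 - (-5) = -781/156 + 5 = -1/156, so |s(2) - α| = 1/156.
Ratio = (1/156) / (1/6) = 1/26.

1/26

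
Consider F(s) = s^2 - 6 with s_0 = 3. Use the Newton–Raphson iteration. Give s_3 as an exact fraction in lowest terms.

4801/1960

F'(s) = 2s.
F(3) = 3, F'(3) = 6, so s_1 = 3 - 3/6 = 5/2.
F(5/2) = 1/4, F'(5/2) = 5, so s_2 = (5/2) - (1/4)/5 = 49/20.
F(49/20) = 1/400, F'(49/20) = 49/10, so s_3 = (49/20) - (1/400)/(49/10) = 4801/1960.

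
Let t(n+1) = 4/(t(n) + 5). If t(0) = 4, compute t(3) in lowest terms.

t(1) = 4/(4 + 5) = 4/9.
t(2) = 4/(4/9 + 5) = 36/49.
t(3) = 4/(36/49 + 5) = 196/281.

196/281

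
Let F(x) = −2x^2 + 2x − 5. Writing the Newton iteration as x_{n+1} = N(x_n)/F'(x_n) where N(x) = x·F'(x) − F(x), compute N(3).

F'(x) = −4x + 2.
N(x) = x·F'(x) − F(x) = x·(−4x + 2) − (−2x^2 + 2x − 5) = −2x^2 + 5.
N(3) = −13.

−13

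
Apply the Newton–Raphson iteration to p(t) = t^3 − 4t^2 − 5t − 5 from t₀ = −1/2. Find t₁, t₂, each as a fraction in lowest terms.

t₁ = −15, t₂ = −1529/158

p'(t) = 3t^2 − 8t − 5.
p(−1/2) = −29/8, p'(−1/2) = −1/4, so t₁ = (−1/2) − (−29/8)/(−1/4) = −15.
p(−15) = −4205, p'(−15) = 790, so t₂ = (−15) − (−4205)/790 = −1529/158.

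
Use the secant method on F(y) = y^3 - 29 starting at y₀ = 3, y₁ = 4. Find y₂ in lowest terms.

113/37

F(3) = -2, F(4) = 35. y₂ = 4 - 35·(4 - 3)/(35 - (-2)) = 113/37.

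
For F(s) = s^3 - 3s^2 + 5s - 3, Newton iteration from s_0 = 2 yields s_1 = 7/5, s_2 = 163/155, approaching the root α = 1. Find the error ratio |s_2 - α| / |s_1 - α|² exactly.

10/31

s_1 - α = 7/5 - 1 = 2/5, so |s_1 - α| = 2/5.
s_2 - α = 163/155 - 1 = 8/155, so |s_2 - α| = 8/155.
|s_1 - α|² = 4/25.
Ratio = (8/155) / (4/25) = 10/31.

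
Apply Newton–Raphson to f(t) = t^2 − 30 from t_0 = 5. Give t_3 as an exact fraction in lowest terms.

f'(t) = 2t.
f(5) = −5, f'(5) = 10, so t_1 = 5 − (−5)/10 = 11/2.
f(11/2) = 1/4, f'(11/2) = 11, so t_2 = (11/2) − (1/4)/11 = 241/44.
f(241/44) = 1/1936, f'(241/44) = 241/22, so t_3 = (241/44) − (1/1936)/(241/22) = 116161/21208.

116161/21208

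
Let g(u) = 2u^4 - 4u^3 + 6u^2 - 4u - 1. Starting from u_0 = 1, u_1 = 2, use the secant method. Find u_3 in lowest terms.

g(1) = -1, g(2) = 15. u_2 = 2 - 15·(2 - 1)/(15 - (-1)) = 17/16.
g(2) = 15, g(17/16) = -23775/32768. u_3 = (17/16) - (-23775/32768)·((17/16) - 2)/((-23775/32768) - 15) = 12662/11451.

12662/11451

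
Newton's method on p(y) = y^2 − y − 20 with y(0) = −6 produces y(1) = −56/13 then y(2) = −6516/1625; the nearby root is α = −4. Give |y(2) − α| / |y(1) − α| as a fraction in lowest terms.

4/125

y(1) − α = −56/13 − (−4) = −56/13 + 4 = −4/13, so |y(1) − α| = 4/13.
y(2) − α = −6516/1625 − (−4) = −6516/1625 + 4 = −16/1625, so |y(2) − α| = 16/1625.
Ratio = (16/1625) / (4/13) = 4/125.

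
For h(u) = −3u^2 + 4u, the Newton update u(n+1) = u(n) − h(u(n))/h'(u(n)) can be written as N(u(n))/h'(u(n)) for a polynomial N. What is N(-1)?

h'(u) = −6u + 4.
N(u) = u·h'(u) − h(u) = u·(−6u + 4) − (−3u^2 + 4u) = −3u^2.
N(-1) = −3.

−3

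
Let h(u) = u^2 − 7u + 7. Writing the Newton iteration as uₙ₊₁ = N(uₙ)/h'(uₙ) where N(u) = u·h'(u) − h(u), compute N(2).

h'(u) = 2u − 7.
N(u) = u·h'(u) − h(u) = u·(2u − 7) − (u^2 − 7u + 7) = u^2 − 7.
N(2) = −3.

−3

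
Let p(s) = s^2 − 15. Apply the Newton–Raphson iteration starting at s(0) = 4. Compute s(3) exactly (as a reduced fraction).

p'(s) = 2s.
p(4) = 1, p'(4) = 8, so s(1) = 4 − 1/8 = 31/8.
p(31/8) = 1/64, p'(31/8) = 31/4, so s(2) = (31/8) − (1/64)/(31/4) = 1921/496.
p(1921/496) = 1/246016, p'(1921/496) = 1921/248, so s(3) = (1921/496) − (1/246016)/(1921/248) = 7380481/1905632.

7380481/1905632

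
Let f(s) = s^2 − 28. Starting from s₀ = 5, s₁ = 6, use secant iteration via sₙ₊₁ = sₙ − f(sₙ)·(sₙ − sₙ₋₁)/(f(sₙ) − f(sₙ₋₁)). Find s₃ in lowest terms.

f(5) = −3, f(6) = 8. s₂ = 6 − 8·(6 − 5)/(8 − (−3)) = 58/11.
f(6) = 8, f(58/11) = −24/121. s₃ = (58/11) − (−24/121)·((58/11) − 6)/((−24/121) − 8) = 164/31.

164/31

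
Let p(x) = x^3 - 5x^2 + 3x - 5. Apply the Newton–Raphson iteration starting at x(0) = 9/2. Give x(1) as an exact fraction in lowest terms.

p'(x) = 3x^2 - 10x + 3.
p(9/2) = -13/8, p'(9/2) = 75/4, so x(1) = (9/2) - (-13/8)/(75/4) = 344/75.

344/75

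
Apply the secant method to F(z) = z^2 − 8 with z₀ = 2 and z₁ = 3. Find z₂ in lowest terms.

14/5

F(2) = −4, F(3) = 1. z₂ = 3 − 1·(3 − 2)/(1 − (−4)) = 14/5.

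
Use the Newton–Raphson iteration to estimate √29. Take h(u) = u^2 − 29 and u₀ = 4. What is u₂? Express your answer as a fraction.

h'(u) = 2u.
h(4) = −13, h'(4) = 8, so u₁ = 4 − (−13)/8 = 45/8.
h(45/8) = 169/64, h'(45/8) = 45/4, so u₂ = (45/8) − (169/64)/(45/4) = 3881/720.

3881/720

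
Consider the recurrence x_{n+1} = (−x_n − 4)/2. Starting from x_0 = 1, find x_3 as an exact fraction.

−13/8

x_1 = (−1 − 4)/2 = −5/2.
x_2 = (−(−5/2) − 4)/2 = −3/4.
x_3 = (−(−3/4) − 4)/2 = −13/8.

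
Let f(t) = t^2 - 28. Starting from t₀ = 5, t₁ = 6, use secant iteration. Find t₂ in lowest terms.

58/11

f(5) = -3, f(6) = 8. t₂ = 6 - 8·(6 - 5)/(8 - (-3)) = 58/11.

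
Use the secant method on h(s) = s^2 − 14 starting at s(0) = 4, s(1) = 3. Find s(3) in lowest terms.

176/47

h(4) = 2, h(3) = −5. s(2) = 3 − (−5)·(3 − 4)/((−5) − 2) = 26/7.
h(3) = −5, h(26/7) = −10/49. s(3) = (26/7) − (−10/49)·((26/7) − 3)/((−10/49) − (−5)) = 176/47.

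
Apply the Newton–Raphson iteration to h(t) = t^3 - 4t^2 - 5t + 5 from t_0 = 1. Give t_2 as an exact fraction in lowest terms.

h'(t) = 3t^2 - 8t - 5.
h(1) = -3, h'(1) = -10, so t_1 = 1 - (-3)/(-10) = 7/10.
h(7/10) = -117/1000, h'(7/10) = -913/100, so t_2 = (7/10) - (-117/1000)/(-913/100) = 3137/4565.

3137/4565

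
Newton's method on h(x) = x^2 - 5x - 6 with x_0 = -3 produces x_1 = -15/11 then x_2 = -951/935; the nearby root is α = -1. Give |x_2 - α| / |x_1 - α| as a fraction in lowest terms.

4/85

x_1 - α = -15/11 - (-1) = -15/11 + 1 = -4/11, so |x_1 - α| = 4/11.
x_2 - α = -951/935 - (-1) = -951/935 + 1 = -16/935, so |x_2 - α| = 16/935.
Ratio = (16/935) / (4/11) = 4/85.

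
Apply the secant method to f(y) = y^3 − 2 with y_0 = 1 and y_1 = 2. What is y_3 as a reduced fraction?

f(1) = −1, f(2) = 6. y_2 = 2 − 6·(2 − 1)/(6 − (−1)) = 8/7.
f(2) = 6, f(8/7) = −174/343. y_3 = (8/7) − (−174/343)·((8/7) − 2)/((−174/343) − 6) = 75/62.

75/62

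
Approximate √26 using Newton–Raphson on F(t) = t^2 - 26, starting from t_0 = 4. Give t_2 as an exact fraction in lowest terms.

857/168

F'(t) = 2t.
F(4) = -10, F'(4) = 8, so t_1 = 4 - (-10)/8 = 21/4.
F(21/4) = 25/16, F'(21/4) = 21/2, so t_2 = (21/4) - (25/16)/(21/2) = 857/168.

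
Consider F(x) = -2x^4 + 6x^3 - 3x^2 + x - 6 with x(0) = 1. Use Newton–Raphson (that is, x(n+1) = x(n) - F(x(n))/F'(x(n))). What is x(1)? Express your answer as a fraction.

9/5

F'(x) = -8x^3 + 18x^2 - 6x + 1.
F(1) = -4, F'(1) = 5, so x(1) = 1 - (-4)/5 = 9/5.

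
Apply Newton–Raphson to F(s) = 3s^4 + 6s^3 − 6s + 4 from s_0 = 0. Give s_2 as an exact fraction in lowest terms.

6/25

F'(s) = 12s^3 + 18s^2 − 6.
F(0) = 4, F'(0) = −6, so s_1 = 0 − 4/(−6) = 2/3.
F(2/3) = 64/27, F'(2/3) = 50/9, so s_2 = (2/3) − (64/27)/(50/9) = 6/25.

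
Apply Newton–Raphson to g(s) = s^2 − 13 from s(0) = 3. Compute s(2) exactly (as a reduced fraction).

119/33

g'(s) = 2s.
g(3) = −4, g'(3) = 6, so s(1) = 3 − (−4)/6 = 11/3.
g(11/3) = 4/9, g'(11/3) = 22/3, so s(2) = (11/3) − (4/9)/(22/3) = 119/33.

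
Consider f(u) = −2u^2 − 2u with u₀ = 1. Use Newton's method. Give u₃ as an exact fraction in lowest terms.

f'(u) = −4u − 2.
f(1) = −4, f'(1) = −6, so u₁ = 1 − (−4)/(−6) = 1/3.
f(1/3) = −8/9, f'(1/3) = −10/3, so u₂ = (1/3) − (−8/9)/(−10/3) = 1/15.
f(1/15) = −32/225, f'(1/15) = −34/15, so u₃ = (1/15) − (−32/225)/(−34/15) = 1/255.

1/255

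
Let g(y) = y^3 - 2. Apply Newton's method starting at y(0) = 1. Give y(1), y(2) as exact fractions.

y(1) = 4/3, y(2) = 91/72

g'(y) = 3y^2.
g(1) = -1, g'(1) = 3, so y(1) = 1 - (-1)/3 = 4/3.
g(4/3) = 10/27, g'(4/3) = 16/3, so y(2) = (4/3) - (10/27)/(16/3) = 91/72.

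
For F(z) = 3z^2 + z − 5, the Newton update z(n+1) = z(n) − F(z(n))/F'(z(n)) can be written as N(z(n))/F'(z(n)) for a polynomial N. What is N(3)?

F'(z) = 6z + 1.
N(z) = z·F'(z) − F(z) = z·(6z + 1) − (3z^2 + z − 5) = 3z^2 + 5.
N(3) = 32.

32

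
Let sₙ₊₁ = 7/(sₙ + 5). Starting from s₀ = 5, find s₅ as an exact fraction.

s₁ = 7/(5 + 5) = 7/10.
s₂ = 7/(7/10 + 5) = 70/57.
s₃ = 7/(70/57 + 5) = 399/355.
s₄ = 7/(399/355 + 5) = 2485/2174.
s₅ = 7/(2485/2174 + 5) = 15218/13355.

15218/13355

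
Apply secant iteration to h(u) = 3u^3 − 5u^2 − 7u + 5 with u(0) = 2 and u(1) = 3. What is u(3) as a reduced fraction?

406/177

h(2) = −5, h(3) = 20. u(2) = 3 − 20·(3 − 2)/(20 − (−5)) = 11/5.
h(3) = 20, h(11/5) = −332/125. u(3) = (11/5) − (−332/125)·((11/5) − 3)/((−332/125) − 20) = 406/177.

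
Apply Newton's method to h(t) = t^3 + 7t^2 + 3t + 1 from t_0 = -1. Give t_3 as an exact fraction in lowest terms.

h'(t) = 3t^2 + 14t + 3.
h(-1) = 4, h'(-1) = -8, so t_1 = (-1) - 4/(-8) = -1/2.
h(-1/2) = 9/8, h'(-1/2) = -13/4, so t_2 = (-1/2) - (9/8)/(-13/4) = -2/13.
h(-2/13) = 1539/2197, h'(-2/13) = 155/169, so t_3 = (-2/13) - (1539/2197)/(155/169) = -1849/2015.

-1849/2015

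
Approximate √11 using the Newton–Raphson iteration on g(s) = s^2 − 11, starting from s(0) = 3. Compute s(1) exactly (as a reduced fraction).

g'(s) = 2s.
g(3) = −2, g'(3) = 6, so s(1) = 3 − (−2)/6 = 10/3.

10/3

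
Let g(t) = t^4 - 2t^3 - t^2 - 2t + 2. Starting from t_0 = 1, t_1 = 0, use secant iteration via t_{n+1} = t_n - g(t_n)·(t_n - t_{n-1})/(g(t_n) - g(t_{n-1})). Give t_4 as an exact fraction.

g(1) = -2, g(0) = 2. t_2 = 0 - 2·(0 - 1)/(2 - (-2)) = 1/2.
g(0) = 2, g(1/2) = 9/16. t_3 = (1/2) - (9/16)·((1/2) - 0)/((9/16) - 2) = 16/23.
g(1/2) = 9/16, g(16/23) = -87966/279841. t_4 = (16/23) - (-87966/279841)·((16/23) - (1/2))/((-87966/279841) - (9/16)) = 272864/436225.

272864/436225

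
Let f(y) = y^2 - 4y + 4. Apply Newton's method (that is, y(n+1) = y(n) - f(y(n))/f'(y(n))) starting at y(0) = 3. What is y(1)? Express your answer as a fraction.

5/2

f'(y) = 2y - 4.
f(3) = 1, f'(3) = 2, so y(1) = 3 - 1/2 = 5/2.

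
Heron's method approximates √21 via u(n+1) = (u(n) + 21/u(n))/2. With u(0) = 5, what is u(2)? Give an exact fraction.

527/115

u(1) = (5 + 21/5)/2 = 23/5.
u(2) = (23/5 + 21/(23/5))/2 = 527/115.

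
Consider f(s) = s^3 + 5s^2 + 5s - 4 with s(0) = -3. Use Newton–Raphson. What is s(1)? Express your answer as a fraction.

-5/2

f'(s) = 3s^2 + 10s + 5.
f(-3) = -1, f'(-3) = 2, so s(1) = (-3) - (-1)/2 = -5/2.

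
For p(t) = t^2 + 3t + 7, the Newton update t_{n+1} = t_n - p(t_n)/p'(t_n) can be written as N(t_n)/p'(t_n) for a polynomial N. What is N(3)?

p'(t) = 2t + 3.
N(t) = t·p'(t) - p(t) = t·(2t + 3) - (t^2 + 3t + 7) = t^2 - 7.
N(3) = 2.

2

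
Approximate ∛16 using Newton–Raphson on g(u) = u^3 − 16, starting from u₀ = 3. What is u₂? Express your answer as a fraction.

250232/99225

g'(u) = 3u^2.
g(3) = 11, g'(3) = 27, so u₁ = 3 − 11/27 = 70/27.
g(70/27) = 28072/19683, g'(70/27) = 4900/243, so u₂ = (70/27) − (28072/19683)/(4900/243) = 250232/99225.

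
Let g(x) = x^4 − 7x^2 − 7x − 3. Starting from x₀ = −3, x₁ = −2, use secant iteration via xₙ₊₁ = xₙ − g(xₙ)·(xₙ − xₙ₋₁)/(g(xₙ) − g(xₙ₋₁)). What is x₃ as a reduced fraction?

−1212159/580753

g(−3) = 36, g(−2) = −1. x₂ = (−2) − (−1)·((−2) − (−3))/((−1) − 36) = −75/37.
g(−2) = −1, g(−75/37) = −1293408/1874161. x₃ = (−75/37) − (−1293408/1874161)·((−75/37) − (−2))/((−1293408/1874161) − (−1)) = −1212159/580753.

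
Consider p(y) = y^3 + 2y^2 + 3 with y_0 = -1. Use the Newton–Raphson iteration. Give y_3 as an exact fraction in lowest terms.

p'(y) = 3y^2 + 4y.
p(-1) = 4, p'(-1) = -1, so y_1 = (-1) - 4/(-1) = 3.
p(3) = 48, p'(3) = 39, so y_2 = 3 - 48/39 = 23/13.
p(23/13) = 32512/2197, p'(23/13) = 2783/169, so y_3 = (23/13) - (32512/2197)/(2783/169) = 31497/36179.

31497/36179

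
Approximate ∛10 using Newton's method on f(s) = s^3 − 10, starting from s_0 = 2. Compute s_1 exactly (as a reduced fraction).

f'(s) = 3s^2.
f(2) = −2, f'(2) = 12, so s_1 = 2 − (−2)/12 = 13/6.

13/6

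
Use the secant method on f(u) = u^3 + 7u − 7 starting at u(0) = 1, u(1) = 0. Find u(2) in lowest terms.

f(1) = 1, f(0) = −7. u(2) = 0 − (−7)·(0 − 1)/((−7) − 1) = 7/8.

7/8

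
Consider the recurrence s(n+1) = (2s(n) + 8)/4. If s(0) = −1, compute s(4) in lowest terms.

59/16

s(1) = (2·(−1) + 8)/4 = 3/2.
s(2) = (2·(3/2) + 8)/4 = 11/4.
s(3) = (2·(11/4) + 8)/4 = 27/8.
s(4) = (2·(27/8) + 8)/4 = 59/16.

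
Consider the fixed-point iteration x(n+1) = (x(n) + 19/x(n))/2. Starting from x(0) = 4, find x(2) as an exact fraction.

2441/560

x(1) = (4 + 19/4)/2 = 35/8.
x(2) = (35/8 + 19/(35/8))/2 = 2441/560.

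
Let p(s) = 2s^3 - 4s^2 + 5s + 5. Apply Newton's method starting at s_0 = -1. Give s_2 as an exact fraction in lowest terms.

p'(s) = 6s^2 - 8s + 5.
p(-1) = -6, p'(-1) = 19, so s_1 = (-1) - (-6)/19 = -13/19.
p(-13/19) = -6408/6859, p'(-13/19) = 4795/361, so s_2 = (-13/19) - (-6408/6859)/(4795/361) = -55927/91105.

-55927/91105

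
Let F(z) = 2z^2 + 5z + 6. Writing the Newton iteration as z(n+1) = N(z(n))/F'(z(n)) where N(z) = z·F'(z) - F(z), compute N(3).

F'(z) = 4z + 5.
N(z) = z·F'(z) - F(z) = z·(4z + 5) - (2z^2 + 5z + 6) = 2z^2 - 6.
N(3) = 12.

12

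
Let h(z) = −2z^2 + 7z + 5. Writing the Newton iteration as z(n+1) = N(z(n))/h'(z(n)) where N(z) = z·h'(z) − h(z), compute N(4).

h'(z) = −4z + 7.
N(z) = z·h'(z) − h(z) = z·(−4z + 7) − (−2z^2 + 7z + 5) = −2z^2 − 5.
N(4) = −37.

−37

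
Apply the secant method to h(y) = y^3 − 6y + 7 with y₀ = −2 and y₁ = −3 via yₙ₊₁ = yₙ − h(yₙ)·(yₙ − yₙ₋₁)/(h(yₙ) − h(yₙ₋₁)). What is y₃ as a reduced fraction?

−9619/3319

h(−2) = 11, h(−3) = −2. y₂ = (−3) − (−2)·((−3) − (−2))/((−2) − 11) = −37/13.
h(−3) = −2, h(−37/13) = 2244/2197. y₃ = (−37/13) − (2244/2197)·((−37/13) − (−3))/((2244/2197) − (−2)) = −9619/3319.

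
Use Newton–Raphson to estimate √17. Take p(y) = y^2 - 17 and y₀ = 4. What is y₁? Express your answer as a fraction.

p'(y) = 2y.
p(4) = -1, p'(4) = 8, so y₁ = 4 - (-1)/8 = 33/8.

33/8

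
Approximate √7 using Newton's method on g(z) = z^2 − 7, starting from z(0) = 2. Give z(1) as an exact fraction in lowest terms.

g'(z) = 2z.
g(2) = −3, g'(2) = 4, so z(1) = 2 − (−3)/4 = 11/4.

11/4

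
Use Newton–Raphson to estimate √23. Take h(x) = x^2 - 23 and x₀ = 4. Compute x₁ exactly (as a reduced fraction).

h'(x) = 2x.
h(4) = -7, h'(4) = 8, so x₁ = 4 - (-7)/8 = 39/8.

39/8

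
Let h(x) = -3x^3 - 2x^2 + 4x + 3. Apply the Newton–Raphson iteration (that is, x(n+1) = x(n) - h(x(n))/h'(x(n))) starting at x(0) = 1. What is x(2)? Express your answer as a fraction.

4117/3483

h'(x) = -9x^2 - 4x + 4.
h(1) = 2, h'(1) = -9, so x(1) = 1 - 2/(-9) = 11/9.
h(11/9) = -140/243, h'(11/9) = -43/3, so x(2) = (11/9) - (-140/243)/(-43/3) = 4117/3483.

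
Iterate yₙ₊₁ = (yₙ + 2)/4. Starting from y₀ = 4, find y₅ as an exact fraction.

343/512

y₁ = (4 + 2)/4 = 3/2.
y₂ = ((3/2) + 2)/4 = 7/8.
y₃ = ((7/8) + 2)/4 = 23/32.
y₄ = ((23/32) + 2)/4 = 87/128.
y₅ = ((87/128) + 2)/4 = 343/512.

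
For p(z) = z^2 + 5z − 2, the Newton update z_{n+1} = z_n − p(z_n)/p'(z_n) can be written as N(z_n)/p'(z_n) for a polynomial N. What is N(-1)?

p'(z) = 2z + 5.
N(z) = z·p'(z) − p(z) = z·(2z + 5) − (z^2 + 5z − 2) = z^2 + 2.
N(-1) = 3.

3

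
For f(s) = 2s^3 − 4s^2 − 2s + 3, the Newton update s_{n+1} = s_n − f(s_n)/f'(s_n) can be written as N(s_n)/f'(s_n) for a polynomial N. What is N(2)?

f'(s) = 6s^2 − 8s − 2.
N(s) = s·f'(s) − f(s) = s·(6s^2 − 8s − 2) − (2s^3 − 4s^2 − 2s + 3) = 4s^3 − 4s^2 − 3.
N(2) = 13.

13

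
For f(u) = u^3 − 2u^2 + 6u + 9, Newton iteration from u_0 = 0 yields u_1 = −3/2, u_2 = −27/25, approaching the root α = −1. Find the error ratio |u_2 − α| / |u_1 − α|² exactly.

u_1 − α = −3/2 − (−1) = −3/2 + 1 = −1/2, so |u_1 − α| = 1/2.
u_2 − α = −27/25 − (−1) = −27/25 + 1 = −2/25, so |u_2 − α| = 2/25.
|u_1 − α|² = 1/4.
Ratio = (2/25) / (1/4) = 8/25.

8/25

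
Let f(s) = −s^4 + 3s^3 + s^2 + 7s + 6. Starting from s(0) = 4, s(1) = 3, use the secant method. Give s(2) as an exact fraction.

f(4) = −14, f(3) = 36. s(2) = 3 − 36·(3 − 4)/(36 − (−14)) = 93/25.

93/25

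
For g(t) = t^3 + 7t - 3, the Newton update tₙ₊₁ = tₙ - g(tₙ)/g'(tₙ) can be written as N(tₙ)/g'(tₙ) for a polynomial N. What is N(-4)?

g'(t) = 3t^2 + 7.
N(t) = t·g'(t) - g(t) = t·(3t^2 + 7) - (t^3 + 7t - 3) = 2t^3 + 3.
N(-4) = -125.

-125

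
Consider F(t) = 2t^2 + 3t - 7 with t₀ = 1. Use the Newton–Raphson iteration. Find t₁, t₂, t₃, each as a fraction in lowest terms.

F'(t) = 4t + 3.
F(1) = -2, F'(1) = 7, so t₁ = 1 - (-2)/7 = 9/7.
F(9/7) = 8/49, F'(9/7) = 57/7, so t₂ = (9/7) - (8/49)/(57/7) = 505/399.
F(505/399) = 128/159201, F'(505/399) = 3217/399, so t₃ = (505/399) - (128/159201)/(3217/399) = 1624457/1283583.

t₁ = 9/7, t₂ = 505/399, t₃ = 1624457/1283583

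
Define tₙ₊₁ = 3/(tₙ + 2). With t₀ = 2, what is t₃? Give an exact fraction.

33/34

t₁ = 3/(2 + 2) = 3/4.
t₂ = 3/(3/4 + 2) = 12/11.
t₃ = 3/(12/11 + 2) = 33/34.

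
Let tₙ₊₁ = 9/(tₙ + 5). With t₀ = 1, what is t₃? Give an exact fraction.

t₁ = 9/(1 + 5) = 3/2.
t₂ = 9/(3/2 + 5) = 18/13.
t₃ = 9/(18/13 + 5) = 117/83.

117/83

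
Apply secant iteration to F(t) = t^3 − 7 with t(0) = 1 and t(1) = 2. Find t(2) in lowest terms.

13/7

F(1) = −6, F(2) = 1. t(2) = 2 − 1·(2 − 1)/(1 − (−6)) = 13/7.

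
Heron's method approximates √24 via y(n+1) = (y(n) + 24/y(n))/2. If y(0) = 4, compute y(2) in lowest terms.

y(1) = (4 + 24/4)/2 = 5.
y(2) = (5 + 24/5)/2 = 49/10.

49/10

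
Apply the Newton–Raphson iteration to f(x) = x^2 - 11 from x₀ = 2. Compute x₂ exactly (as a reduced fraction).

401/120

f'(x) = 2x.
f(2) = -7, f'(2) = 4, so x₁ = 2 - (-7)/4 = 15/4.
f(15/4) = 49/16, f'(15/4) = 15/2, so x₂ = (15/4) - (49/16)/(15/2) = 401/120.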